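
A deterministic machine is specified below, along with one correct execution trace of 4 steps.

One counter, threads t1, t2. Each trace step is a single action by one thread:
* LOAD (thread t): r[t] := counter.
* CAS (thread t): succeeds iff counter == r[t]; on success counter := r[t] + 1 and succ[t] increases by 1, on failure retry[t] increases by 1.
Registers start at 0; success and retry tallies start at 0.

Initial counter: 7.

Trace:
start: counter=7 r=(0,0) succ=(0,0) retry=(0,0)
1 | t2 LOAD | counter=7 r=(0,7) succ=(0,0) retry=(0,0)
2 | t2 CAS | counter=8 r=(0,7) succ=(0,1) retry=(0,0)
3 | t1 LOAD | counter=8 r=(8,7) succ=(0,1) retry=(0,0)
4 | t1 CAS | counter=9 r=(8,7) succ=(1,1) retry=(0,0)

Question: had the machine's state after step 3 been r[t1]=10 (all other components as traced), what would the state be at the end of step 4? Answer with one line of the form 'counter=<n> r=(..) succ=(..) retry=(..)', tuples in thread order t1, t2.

counter=8 r=(10,7) succ=(0,1) retry=(1,0)

state after step 3 := counter=8 r=(10,7) succ=(0,1) retry=(0,0)
4 | t1 CAS | counter=8 r=(10,7) succ=(0,1) retry=(1,0)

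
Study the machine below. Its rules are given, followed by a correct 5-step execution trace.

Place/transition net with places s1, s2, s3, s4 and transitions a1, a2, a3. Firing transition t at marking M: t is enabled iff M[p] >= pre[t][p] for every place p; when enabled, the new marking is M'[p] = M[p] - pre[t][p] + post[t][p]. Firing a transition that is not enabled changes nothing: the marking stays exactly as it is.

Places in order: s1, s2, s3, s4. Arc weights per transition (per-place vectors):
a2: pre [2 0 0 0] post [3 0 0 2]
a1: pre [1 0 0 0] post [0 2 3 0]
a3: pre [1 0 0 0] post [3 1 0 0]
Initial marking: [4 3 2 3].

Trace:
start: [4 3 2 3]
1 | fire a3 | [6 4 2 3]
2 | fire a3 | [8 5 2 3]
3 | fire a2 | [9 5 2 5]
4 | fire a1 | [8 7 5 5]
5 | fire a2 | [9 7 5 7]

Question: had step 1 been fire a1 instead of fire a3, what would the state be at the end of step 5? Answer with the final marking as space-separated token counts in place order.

(re-executing from step 1 with the substitution; state before step 1: [4 3 2 3])
1 | fire a1 | [3 5 5 3]
2 | fire a3 | [5 6 5 3]
3 | fire a2 | [6 6 5 5]
4 | fire a1 | [5 8 8 5]
5 | fire a2 | [6 8 8 7]

6 8 8 7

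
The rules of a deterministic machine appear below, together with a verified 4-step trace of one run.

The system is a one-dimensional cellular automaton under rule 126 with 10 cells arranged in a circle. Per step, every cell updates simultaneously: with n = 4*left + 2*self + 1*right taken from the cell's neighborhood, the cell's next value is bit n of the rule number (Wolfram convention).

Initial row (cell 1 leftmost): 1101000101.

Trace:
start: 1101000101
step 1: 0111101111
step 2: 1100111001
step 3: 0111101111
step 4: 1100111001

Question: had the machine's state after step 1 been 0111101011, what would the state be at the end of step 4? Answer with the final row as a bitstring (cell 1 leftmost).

state after step 1 := 0111101011
step 2: 1100111111
step 3: 0111100000
step 4: 1100110000

1100110000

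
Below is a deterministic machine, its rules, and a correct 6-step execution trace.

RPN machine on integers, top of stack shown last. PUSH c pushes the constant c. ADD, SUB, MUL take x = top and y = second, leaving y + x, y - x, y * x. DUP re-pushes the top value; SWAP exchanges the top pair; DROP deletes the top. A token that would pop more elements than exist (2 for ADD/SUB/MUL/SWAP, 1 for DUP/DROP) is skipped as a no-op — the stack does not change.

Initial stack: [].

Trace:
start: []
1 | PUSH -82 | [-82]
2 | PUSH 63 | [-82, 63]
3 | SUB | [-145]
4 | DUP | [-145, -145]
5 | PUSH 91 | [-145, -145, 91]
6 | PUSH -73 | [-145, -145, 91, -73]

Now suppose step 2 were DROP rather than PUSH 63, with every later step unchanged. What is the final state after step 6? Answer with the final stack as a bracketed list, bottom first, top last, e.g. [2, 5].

[91, -73]

(re-executing from step 2 with the substitution; state before step 2: [-82])
2 | DROP | []
3 | SUB | []
4 | DUP | []
5 | PUSH 91 | [91]
6 | PUSH -73 | [91, -73]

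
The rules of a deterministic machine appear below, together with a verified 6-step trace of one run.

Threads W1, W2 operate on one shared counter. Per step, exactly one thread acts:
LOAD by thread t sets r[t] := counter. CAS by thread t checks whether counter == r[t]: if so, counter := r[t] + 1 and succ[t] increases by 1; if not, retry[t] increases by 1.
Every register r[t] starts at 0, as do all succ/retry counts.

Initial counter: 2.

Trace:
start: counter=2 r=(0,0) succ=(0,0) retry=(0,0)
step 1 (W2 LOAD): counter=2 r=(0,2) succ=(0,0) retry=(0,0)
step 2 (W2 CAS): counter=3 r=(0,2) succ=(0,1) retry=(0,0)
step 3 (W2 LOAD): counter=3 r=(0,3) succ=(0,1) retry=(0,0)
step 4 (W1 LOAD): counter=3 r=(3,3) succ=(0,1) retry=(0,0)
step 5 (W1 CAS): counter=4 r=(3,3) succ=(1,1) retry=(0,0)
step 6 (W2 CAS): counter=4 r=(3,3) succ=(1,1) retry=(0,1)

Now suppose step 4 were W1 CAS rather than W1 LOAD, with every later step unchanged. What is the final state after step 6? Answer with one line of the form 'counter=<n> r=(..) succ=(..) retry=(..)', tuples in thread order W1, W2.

counter=4 r=(0,3) succ=(0,2) retry=(2,0)

(re-executing from step 4 with the substitution; state before step 4: counter=3 r=(0,3) succ=(0,1) retry=(0,0))
step 4 (W1 CAS): counter=3 r=(0,3) succ=(0,1) retry=(1,0)
step 5 (W1 CAS): counter=3 r=(0,3) succ=(0,1) retry=(2,0)
step 6 (W2 CAS): counter=4 r=(0,3) succ=(0,2) retry=(2,0)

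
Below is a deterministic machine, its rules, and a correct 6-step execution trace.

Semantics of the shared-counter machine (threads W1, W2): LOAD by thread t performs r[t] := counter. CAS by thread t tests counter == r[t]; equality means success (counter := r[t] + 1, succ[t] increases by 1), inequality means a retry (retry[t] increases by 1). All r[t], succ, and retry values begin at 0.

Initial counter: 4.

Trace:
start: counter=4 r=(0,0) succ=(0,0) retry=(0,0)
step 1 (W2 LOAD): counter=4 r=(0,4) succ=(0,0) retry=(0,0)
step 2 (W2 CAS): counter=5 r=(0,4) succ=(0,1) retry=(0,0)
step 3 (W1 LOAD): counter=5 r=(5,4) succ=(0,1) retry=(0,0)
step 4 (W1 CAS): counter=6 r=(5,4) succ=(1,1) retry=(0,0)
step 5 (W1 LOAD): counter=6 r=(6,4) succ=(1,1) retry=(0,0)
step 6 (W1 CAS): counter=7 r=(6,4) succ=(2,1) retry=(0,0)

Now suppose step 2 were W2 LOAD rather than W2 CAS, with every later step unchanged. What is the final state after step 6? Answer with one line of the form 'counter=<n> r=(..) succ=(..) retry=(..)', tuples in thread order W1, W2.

(re-executing from step 2 with the substitution; state before step 2: counter=4 r=(0,4) succ=(0,0) retry=(0,0))
step 2 (W2 LOAD): counter=4 r=(0,4) succ=(0,0) retry=(0,0)
step 3 (W1 LOAD): counter=4 r=(4,4) succ=(0,0) retry=(0,0)
step 4 (W1 CAS): counter=5 r=(4,4) succ=(1,0) retry=(0,0)
step 5 (W1 LOAD): counter=5 r=(5,4) succ=(1,0) retry=(0,0)
step 6 (W1 CAS): counter=6 r=(5,4) succ=(2,0) retry=(0,0)

counter=6 r=(5,4) succ=(2,0) retry=(0,0)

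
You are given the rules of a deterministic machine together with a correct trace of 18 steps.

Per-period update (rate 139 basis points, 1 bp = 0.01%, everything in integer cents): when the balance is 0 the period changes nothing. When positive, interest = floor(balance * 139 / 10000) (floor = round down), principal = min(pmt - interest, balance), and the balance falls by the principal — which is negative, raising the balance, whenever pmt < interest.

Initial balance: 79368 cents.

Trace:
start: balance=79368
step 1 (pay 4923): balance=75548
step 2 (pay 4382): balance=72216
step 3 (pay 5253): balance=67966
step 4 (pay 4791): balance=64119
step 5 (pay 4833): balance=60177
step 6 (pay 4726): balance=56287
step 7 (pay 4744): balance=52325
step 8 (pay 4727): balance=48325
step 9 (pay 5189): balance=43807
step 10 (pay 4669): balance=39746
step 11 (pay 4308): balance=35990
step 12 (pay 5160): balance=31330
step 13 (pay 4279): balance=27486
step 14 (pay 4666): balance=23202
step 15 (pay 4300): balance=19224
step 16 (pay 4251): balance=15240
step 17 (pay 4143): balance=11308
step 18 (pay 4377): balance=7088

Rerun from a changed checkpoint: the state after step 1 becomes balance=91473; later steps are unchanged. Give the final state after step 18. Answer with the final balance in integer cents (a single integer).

27226

state after step 1 := balance=91473
step 2 (pay 4382): balance=88362
step 3 (pay 5253): balance=84337
step 4 (pay 4791): balance=80718
step 5 (pay 4833): balance=77006
step 6 (pay 4726): balance=73350
step 7 (pay 4744): balance=69625
step 8 (pay 4727): balance=65865
step 9 (pay 5189): balance=61591
step 10 (pay 4669): balance=57778
step 11 (pay 4308): balance=54273
step 12 (pay 5160): balance=49867
step 13 (pay 4279): balance=46281
step 14 (pay 4666): balance=42258
step 15 (pay 4300): balance=38545
step 16 (pay 4251): balance=34829
step 17 (pay 4143): balance=31170
step 18 (pay 4377): balance=27226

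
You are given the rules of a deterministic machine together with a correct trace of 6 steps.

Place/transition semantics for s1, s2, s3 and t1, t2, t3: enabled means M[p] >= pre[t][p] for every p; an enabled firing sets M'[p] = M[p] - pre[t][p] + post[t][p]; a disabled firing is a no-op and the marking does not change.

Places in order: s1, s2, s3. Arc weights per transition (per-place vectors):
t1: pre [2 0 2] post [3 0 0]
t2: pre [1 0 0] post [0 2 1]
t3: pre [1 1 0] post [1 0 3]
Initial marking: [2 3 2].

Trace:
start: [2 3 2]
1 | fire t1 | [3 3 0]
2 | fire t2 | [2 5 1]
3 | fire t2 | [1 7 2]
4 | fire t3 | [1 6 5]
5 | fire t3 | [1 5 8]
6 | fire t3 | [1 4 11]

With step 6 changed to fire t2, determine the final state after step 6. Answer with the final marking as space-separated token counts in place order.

(re-executing from step 6 with the substitution; state before step 6: [1 5 8])
6 | fire t2 | [0 7 9]

0 7 9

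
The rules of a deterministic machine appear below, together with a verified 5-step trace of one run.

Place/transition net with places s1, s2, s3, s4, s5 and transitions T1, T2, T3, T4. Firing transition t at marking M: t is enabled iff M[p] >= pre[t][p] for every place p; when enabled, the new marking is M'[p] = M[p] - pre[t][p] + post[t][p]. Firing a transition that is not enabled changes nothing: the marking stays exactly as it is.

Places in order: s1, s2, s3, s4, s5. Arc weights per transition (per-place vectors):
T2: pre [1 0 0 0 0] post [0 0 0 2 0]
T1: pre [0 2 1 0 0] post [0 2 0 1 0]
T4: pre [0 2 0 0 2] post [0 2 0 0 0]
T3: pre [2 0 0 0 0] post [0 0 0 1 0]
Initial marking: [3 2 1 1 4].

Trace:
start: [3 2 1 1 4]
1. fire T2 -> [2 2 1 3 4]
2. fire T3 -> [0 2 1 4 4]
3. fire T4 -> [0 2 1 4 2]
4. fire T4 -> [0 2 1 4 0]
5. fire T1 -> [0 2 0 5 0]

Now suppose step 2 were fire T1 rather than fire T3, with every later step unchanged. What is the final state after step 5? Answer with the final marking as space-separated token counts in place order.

2 2 0 4 0

(re-executing from step 2 with the substitution; state before step 2: [2 2 1 3 4])
2. fire T1 -> [2 2 0 4 4]
3. fire T4 -> [2 2 0 4 2]
4. fire T4 -> [2 2 0 4 0]
5. fire T1 -> [2 2 0 4 0]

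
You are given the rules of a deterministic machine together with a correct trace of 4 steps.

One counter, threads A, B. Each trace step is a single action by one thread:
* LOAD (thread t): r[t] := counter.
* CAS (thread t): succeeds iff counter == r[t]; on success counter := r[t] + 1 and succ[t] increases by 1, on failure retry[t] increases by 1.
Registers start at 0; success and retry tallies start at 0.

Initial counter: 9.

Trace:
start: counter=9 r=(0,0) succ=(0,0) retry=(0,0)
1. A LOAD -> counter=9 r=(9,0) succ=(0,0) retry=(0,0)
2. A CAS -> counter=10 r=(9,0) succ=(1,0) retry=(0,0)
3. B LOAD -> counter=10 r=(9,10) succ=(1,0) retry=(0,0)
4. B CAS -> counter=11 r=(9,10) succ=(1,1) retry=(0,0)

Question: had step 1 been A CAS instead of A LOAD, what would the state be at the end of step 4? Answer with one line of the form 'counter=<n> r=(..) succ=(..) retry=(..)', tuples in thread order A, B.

(re-executing from step 1 with the substitution; state before step 1: counter=9 r=(0,0) succ=(0,0) retry=(0,0))
1. A CAS -> counter=9 r=(0,0) succ=(0,0) retry=(1,0)
2. A CAS -> counter=9 r=(0,0) succ=(0,0) retry=(2,0)
3. B LOAD -> counter=9 r=(0,9) succ=(0,0) retry=(2,0)
4. B CAS -> counter=10 r=(0,9) succ=(0,1) retry=(2,0)

counter=10 r=(0,9) succ=(0,1) retry=(2,0)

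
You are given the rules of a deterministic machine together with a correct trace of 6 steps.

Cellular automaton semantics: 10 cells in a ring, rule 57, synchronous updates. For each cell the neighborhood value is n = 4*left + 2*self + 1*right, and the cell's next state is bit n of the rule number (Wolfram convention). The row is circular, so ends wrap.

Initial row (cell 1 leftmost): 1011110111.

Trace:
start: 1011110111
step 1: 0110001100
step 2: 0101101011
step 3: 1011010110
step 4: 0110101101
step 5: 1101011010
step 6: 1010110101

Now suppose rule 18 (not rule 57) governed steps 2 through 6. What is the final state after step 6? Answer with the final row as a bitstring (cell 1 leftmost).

(re-executing steps 2..6 under rule 18; state before step 2: 0110001100)
step 2: 1001010010
step 3: 0110001100
step 4: 1001010010
step 5: 0110001100
step 6: 1001010010

1001010010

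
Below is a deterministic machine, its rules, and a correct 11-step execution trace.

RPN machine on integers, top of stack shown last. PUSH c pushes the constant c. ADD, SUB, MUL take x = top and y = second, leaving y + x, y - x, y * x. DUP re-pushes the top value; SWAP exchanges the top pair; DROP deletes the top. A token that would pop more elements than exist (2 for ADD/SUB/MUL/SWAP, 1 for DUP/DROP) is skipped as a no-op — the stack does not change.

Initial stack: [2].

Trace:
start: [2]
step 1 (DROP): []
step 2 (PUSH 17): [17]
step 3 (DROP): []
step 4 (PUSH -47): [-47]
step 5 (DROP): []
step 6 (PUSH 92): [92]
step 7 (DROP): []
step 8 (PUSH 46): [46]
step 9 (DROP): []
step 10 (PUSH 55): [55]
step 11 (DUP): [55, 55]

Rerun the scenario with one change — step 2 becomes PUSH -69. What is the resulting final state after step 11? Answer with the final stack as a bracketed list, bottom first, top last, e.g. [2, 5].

[55, 55]

(re-executing from step 2 with the substitution; state before step 2: [])
step 2 (PUSH -69): [-69]
step 3 (DROP): []
step 4 (PUSH -47): [-47]
step 5 (DROP): []
step 6 (PUSH 92): [92]
step 7 (DROP): []
step 8 (PUSH 46): [46]
step 9 (DROP): []
step 10 (PUSH 55): [55]
step 11 (DUP): [55, 55]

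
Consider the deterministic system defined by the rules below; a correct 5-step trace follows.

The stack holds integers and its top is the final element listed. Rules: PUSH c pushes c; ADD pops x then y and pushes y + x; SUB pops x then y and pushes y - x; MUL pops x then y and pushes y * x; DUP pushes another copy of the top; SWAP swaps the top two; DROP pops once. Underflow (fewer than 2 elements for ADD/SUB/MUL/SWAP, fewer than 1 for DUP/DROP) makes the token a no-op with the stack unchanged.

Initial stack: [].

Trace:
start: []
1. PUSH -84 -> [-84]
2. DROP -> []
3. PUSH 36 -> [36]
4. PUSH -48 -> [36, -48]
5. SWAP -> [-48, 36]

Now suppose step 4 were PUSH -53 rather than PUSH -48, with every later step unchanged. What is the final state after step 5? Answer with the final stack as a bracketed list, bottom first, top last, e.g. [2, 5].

[-53, 36]

(re-executing from step 4 with the substitution; state before step 4: [36])
4. PUSH -53 -> [36, -53]
5. SWAP -> [-53, 36]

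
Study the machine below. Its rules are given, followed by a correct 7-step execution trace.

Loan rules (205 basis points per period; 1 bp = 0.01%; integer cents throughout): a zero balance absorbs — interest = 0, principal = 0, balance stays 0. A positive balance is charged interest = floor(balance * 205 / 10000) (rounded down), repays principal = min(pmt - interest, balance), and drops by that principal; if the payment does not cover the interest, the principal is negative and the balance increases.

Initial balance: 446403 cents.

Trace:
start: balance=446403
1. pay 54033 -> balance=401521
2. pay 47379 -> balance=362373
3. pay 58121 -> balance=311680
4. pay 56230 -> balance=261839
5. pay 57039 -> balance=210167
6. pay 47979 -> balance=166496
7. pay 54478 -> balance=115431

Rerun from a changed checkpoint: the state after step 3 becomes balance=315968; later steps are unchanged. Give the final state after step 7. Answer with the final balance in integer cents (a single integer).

state after step 3 := balance=315968
4. pay 56230 -> balance=266215
5. pay 57039 -> balance=214633
6. pay 47979 -> balance=171053
7. pay 54478 -> balance=120081

120081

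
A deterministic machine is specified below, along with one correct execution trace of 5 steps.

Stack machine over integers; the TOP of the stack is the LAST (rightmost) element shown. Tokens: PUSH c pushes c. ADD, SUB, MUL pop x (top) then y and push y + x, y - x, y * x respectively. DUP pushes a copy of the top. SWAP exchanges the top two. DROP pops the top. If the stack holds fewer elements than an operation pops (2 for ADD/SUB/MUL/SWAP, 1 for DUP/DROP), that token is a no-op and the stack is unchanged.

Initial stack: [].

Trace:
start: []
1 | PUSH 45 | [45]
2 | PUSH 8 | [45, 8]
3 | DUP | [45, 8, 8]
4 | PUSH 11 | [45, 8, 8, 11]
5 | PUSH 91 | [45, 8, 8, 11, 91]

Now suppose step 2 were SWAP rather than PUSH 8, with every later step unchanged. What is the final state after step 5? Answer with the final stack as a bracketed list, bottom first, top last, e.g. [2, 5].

(re-executing from step 2 with the substitution; state before step 2: [45])
2 | SWAP | [45]
3 | DUP | [45, 45]
4 | PUSH 11 | [45, 45, 11]
5 | PUSH 91 | [45, 45, 11, 91]

[45, 45, 11, 91]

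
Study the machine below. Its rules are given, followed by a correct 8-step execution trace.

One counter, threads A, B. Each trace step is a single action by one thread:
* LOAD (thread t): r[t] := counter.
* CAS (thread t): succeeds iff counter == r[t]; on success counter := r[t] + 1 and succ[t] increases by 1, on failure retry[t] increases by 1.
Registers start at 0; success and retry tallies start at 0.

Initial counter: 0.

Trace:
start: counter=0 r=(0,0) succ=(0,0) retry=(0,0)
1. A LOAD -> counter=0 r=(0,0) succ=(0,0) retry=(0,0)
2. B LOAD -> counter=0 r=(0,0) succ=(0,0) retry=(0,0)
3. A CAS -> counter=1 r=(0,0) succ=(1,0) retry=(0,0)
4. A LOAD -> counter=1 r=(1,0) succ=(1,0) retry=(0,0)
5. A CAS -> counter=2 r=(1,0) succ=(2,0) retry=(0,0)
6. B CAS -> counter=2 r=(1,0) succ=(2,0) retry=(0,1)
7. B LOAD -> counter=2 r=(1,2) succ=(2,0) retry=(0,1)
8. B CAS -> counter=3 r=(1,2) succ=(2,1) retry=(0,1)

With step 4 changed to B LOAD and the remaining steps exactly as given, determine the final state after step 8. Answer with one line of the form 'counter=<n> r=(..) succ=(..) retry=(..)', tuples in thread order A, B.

counter=3 r=(0,2) succ=(1,2) retry=(1,0)

(re-executing from step 4 with the substitution; state before step 4: counter=1 r=(0,0) succ=(1,0) retry=(0,0))
4. B LOAD -> counter=1 r=(0,1) succ=(1,0) retry=(0,0)
5. A CAS -> counter=1 r=(0,1) succ=(1,0) retry=(1,0)
6. B CAS -> counter=2 r=(0,1) succ=(1,1) retry=(1,0)
7. B LOAD -> counter=2 r=(0,2) succ=(1,1) retry=(1,0)
8. B CAS -> counter=3 r=(0,2) succ=(1,2) retry=(1,0)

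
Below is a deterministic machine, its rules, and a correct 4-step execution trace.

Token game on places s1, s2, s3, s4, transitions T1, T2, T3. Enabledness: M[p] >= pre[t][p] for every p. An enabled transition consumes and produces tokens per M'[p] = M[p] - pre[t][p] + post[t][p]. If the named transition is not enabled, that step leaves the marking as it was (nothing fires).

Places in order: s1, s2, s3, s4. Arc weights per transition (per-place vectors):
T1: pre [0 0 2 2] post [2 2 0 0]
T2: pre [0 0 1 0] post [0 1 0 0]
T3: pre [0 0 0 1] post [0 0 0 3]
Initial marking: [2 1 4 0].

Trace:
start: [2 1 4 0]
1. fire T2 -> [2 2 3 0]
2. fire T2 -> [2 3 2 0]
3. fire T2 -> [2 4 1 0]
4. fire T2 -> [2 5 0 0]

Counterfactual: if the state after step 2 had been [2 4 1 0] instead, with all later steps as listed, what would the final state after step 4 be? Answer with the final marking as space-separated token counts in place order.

state after step 2 := [2 4 1 0]
3. fire T2 -> [2 5 0 0]
4. fire T2 -> [2 5 0 0]

2 5 0 0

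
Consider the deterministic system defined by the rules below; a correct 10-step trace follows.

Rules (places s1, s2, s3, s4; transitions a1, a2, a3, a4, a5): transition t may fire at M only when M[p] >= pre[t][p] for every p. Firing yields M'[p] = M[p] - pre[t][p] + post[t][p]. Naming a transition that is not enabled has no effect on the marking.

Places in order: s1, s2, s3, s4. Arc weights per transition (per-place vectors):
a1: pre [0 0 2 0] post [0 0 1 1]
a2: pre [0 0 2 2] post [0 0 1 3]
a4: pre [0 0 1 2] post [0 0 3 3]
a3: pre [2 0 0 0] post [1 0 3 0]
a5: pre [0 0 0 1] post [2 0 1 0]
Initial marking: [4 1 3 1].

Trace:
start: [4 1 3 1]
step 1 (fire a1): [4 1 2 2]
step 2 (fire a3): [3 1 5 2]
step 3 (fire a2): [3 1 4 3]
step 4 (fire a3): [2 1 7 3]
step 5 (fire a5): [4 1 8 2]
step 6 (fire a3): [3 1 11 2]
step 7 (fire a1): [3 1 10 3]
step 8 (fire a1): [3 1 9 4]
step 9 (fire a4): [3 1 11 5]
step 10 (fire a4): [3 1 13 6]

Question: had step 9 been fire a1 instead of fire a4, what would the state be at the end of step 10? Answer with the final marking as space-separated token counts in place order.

(re-executing from step 9 with the substitution; state before step 9: [3 1 9 4])
step 9 (fire a1): [3 1 8 5]
step 10 (fire a4): [3 1 10 6]

3 1 10 6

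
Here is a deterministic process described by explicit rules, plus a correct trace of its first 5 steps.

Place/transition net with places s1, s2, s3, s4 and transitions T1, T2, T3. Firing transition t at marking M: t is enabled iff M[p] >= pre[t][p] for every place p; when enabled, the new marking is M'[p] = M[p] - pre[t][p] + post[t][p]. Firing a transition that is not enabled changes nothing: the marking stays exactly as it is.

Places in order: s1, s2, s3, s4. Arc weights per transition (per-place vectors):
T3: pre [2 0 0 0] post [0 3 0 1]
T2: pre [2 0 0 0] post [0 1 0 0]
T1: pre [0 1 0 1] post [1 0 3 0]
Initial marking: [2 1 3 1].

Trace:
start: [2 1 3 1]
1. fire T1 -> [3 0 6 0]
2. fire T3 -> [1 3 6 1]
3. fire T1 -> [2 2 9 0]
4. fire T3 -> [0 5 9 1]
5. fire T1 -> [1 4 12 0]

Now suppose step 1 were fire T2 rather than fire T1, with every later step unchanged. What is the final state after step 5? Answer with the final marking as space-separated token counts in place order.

(re-executing from step 1 with the substitution; state before step 1: [2 1 3 1])
1. fire T2 -> [0 2 3 1]
2. fire T3 -> [0 2 3 1]
3. fire T1 -> [1 1 6 0]
4. fire T3 -> [1 1 6 0]
5. fire T1 -> [1 1 6 0]

1 1 6 0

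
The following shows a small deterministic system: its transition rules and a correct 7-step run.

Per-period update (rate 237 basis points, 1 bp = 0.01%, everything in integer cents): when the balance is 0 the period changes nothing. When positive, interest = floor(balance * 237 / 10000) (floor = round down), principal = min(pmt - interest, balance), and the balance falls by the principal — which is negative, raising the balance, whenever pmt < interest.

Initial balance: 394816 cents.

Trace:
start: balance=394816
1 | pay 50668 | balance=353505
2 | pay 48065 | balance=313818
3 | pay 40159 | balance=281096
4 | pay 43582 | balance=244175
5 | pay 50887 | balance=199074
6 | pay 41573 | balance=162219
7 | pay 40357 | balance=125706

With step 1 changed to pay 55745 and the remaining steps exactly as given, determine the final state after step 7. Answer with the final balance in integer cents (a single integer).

(re-executing from step 1 with the substitution; state before step 1: balance=394816)
1 | pay 55745 | balance=348428
2 | pay 48065 | balance=308620
3 | pay 40159 | balance=275775
4 | pay 43582 | balance=238728
5 | pay 50887 | balance=193498
6 | pay 41573 | balance=156510
7 | pay 40357 | balance=119862

119862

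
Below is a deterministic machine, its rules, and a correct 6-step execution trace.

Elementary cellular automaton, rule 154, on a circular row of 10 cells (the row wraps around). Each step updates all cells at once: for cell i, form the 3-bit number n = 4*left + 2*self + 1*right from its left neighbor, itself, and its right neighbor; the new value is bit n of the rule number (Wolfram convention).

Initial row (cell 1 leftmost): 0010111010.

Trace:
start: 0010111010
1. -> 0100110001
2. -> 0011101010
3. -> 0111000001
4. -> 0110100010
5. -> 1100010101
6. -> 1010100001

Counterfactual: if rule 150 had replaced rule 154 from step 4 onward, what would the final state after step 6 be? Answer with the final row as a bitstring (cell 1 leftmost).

0100000111

(re-executing steps 4..6 under rule 150; state before step 4: 0111000001)
4. -> 0010100011
5. -> 1110110100
6. -> 0100000111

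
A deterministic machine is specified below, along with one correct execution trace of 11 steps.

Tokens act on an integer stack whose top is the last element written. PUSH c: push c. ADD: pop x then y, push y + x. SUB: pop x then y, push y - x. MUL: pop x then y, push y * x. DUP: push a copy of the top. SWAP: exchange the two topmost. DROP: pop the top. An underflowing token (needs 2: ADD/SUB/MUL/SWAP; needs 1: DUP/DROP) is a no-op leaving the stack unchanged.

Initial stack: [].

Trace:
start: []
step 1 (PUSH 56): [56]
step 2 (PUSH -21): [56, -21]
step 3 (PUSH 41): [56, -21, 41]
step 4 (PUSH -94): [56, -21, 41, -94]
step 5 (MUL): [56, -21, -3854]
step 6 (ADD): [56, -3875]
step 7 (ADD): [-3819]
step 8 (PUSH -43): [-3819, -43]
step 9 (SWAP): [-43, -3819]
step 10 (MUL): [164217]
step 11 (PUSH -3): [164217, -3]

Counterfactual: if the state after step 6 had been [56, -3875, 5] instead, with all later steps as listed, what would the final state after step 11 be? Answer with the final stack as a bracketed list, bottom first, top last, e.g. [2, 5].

state after step 6 := [56, -3875, 5]
step 7 (ADD): [56, -3870]
step 8 (PUSH -43): [56, -3870, -43]
step 9 (SWAP): [56, -43, -3870]
step 10 (MUL): [56, 166410]
step 11 (PUSH -3): [56, 166410, -3]

[56, 166410, -3]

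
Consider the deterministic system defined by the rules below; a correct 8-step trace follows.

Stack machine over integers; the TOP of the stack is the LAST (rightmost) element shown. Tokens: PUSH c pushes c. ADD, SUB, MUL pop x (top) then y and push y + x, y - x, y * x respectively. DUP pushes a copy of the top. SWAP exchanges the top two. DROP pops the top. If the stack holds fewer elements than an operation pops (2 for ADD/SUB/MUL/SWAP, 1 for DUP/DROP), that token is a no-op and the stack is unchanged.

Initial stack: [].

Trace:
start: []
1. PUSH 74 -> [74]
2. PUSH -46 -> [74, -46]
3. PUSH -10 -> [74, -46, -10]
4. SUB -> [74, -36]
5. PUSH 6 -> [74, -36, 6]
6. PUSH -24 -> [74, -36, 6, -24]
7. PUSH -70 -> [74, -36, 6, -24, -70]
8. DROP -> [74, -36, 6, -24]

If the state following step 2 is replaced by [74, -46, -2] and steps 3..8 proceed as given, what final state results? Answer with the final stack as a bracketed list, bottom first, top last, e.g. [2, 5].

[74, -46, 8, 6, -24]

state after step 2 := [74, -46, -2]
3. PUSH -10 -> [74, -46, -2, -10]
4. SUB -> [74, -46, 8]
5. PUSH 6 -> [74, -46, 8, 6]
6. PUSH -24 -> [74, -46, 8, 6, -24]
7. PUSH -70 -> [74, -46, 8, 6, -24, -70]
8. DROP -> [74, -46, 8, 6, -24]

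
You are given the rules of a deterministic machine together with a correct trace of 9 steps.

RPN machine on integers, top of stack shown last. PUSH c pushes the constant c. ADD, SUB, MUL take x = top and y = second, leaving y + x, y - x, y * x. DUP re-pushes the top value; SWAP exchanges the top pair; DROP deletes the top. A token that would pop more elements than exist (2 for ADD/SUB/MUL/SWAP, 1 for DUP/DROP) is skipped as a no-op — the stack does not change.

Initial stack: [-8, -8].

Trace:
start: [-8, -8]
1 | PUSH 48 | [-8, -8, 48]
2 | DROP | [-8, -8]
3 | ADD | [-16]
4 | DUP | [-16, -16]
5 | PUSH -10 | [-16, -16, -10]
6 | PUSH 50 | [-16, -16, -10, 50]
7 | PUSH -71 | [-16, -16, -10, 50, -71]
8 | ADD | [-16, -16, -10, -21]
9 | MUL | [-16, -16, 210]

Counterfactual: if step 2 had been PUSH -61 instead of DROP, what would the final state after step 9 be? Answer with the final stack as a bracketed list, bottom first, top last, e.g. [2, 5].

(re-executing from step 2 with the substitution; state before step 2: [-8, -8, 48])
2 | PUSH -61 | [-8, -8, 48, -61]
3 | ADD | [-8, -8, -13]
4 | DUP | [-8, -8, -13, -13]
5 | PUSH -10 | [-8, -8, -13, -13, -10]
6 | PUSH 50 | [-8, -8, -13, -13, -10, 50]
7 | PUSH -71 | [-8, -8, -13, -13, -10, 50, -71]
8 | ADD | [-8, -8, -13, -13, -10, -21]
9 | MUL | [-8, -8, -13, -13, 210]

[-8, -8, -13, -13, 210]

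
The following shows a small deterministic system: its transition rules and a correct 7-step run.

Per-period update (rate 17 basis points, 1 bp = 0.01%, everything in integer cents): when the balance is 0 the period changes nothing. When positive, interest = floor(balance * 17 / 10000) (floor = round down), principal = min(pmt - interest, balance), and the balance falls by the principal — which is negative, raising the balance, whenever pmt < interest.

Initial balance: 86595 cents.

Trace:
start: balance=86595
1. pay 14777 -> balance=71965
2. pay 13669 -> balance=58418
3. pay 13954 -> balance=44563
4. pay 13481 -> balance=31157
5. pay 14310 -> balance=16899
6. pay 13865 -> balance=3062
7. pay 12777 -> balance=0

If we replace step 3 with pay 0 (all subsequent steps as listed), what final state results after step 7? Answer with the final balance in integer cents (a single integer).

4340

(re-executing from step 3 with the substitution; state before step 3: balance=58418)
3. pay 0 -> balance=58517
4. pay 13481 -> balance=45135
5. pay 14310 -> balance=30901
6. pay 13865 -> balance=17088
7. pay 12777 -> balance=4340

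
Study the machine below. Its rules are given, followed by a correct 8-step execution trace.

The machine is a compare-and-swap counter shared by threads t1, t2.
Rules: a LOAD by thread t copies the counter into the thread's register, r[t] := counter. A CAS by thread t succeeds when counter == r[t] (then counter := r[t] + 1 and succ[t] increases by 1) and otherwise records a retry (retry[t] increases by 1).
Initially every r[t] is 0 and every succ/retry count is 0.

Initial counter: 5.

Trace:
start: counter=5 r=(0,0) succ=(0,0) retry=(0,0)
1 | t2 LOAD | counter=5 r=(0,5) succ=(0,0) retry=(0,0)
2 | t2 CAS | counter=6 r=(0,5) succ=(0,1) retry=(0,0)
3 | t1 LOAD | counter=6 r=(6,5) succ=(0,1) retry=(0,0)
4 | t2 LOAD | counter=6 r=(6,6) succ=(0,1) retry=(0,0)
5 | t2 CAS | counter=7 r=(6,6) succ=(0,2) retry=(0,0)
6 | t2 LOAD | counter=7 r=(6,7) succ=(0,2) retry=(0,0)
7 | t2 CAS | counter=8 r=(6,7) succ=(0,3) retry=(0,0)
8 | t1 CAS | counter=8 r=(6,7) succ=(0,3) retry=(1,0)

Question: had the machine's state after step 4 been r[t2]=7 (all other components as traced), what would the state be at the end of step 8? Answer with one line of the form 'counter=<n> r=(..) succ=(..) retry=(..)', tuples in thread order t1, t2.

state after step 4 := counter=6 r=(6,7) succ=(0,1) retry=(0,0)
5 | t2 CAS | counter=6 r=(6,7) succ=(0,1) retry=(0,1)
6 | t2 LOAD | counter=6 r=(6,6) succ=(0,1) retry=(0,1)
7 | t2 CAS | counter=7 r=(6,6) succ=(0,2) retry=(0,1)
8 | t1 CAS | counter=7 r=(6,6) succ=(0,2) retry=(1,1)

counter=7 r=(6,6) succ=(0,2) retry=(1,1)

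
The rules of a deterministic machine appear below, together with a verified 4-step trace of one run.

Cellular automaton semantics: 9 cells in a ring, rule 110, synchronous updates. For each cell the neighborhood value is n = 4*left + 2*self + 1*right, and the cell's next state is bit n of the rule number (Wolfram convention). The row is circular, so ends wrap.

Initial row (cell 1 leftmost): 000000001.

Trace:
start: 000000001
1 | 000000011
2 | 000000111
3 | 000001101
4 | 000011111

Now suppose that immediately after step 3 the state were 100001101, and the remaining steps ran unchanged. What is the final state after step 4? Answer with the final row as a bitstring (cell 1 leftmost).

state after step 3 := 100001101
4 | 100011111

100011111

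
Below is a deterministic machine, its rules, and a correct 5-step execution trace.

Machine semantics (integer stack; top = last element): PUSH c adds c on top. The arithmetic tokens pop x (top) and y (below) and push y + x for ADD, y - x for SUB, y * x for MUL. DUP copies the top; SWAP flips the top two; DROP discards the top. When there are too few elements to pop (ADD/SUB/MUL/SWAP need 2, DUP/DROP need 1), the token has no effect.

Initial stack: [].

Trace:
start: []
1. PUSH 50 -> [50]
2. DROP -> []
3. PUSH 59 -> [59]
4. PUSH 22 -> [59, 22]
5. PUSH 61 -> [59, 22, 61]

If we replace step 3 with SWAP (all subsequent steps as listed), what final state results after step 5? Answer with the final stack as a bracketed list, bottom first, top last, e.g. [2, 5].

(re-executing from step 3 with the substitution; state before step 3: [])
3. SWAP -> []
4. PUSH 22 -> [22]
5. PUSH 61 -> [22, 61]

[22, 61]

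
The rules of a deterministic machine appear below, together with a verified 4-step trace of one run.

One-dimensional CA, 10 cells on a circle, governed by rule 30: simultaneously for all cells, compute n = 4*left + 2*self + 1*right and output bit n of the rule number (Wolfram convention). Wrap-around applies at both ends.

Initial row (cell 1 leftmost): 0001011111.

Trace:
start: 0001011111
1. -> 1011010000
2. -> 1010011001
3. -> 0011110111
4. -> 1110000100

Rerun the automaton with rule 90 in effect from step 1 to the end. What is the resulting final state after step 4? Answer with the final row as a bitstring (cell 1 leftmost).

(re-executing steps 1..4 under rule 90; state before step 1: 0001011111)
1. -> 1010010001
2. -> 1001101011
3. -> 1111100010
4. -> 1000110100

1000110100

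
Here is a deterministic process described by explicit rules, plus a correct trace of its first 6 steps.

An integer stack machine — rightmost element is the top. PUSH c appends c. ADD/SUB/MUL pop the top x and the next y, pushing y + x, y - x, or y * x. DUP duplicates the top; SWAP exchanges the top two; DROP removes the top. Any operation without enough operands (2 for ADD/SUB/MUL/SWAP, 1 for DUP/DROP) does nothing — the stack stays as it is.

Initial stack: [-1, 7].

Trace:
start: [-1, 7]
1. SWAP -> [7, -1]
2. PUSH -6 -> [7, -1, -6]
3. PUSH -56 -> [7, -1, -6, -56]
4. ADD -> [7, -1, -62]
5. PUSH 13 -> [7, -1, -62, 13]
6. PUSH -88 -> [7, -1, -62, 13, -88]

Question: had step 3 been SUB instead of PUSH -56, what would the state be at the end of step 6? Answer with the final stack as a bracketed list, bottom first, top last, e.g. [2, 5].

(re-executing from step 3 with the substitution; state before step 3: [7, -1, -6])
3. SUB -> [7, 5]
4. ADD -> [12]
5. PUSH 13 -> [12, 13]
6. PUSH -88 -> [12, 13, -88]

[12, 13, -88]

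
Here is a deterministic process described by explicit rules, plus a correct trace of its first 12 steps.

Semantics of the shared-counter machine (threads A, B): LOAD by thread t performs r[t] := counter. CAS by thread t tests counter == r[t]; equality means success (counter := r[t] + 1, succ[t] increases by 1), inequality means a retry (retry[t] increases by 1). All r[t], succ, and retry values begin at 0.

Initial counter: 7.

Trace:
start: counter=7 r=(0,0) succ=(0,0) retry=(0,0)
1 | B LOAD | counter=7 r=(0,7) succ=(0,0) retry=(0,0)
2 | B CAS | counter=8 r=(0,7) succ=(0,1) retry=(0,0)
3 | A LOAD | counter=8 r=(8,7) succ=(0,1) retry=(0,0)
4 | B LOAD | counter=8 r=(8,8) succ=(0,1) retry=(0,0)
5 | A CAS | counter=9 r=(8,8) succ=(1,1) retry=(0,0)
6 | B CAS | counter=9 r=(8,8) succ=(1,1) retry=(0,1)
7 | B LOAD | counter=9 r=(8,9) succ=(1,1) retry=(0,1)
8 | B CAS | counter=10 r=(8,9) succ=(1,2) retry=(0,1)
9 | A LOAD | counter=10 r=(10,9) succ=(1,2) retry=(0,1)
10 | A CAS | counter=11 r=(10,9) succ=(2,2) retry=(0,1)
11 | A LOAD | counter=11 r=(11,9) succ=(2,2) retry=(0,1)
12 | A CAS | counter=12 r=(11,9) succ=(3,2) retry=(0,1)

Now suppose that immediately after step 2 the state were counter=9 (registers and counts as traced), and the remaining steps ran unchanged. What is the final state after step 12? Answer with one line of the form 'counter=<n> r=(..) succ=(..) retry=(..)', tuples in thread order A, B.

state after step 2 := counter=9 r=(0,7) succ=(0,1) retry=(0,0)
3 | A LOAD | counter=9 r=(9,7) succ=(0,1) retry=(0,0)
4 | B LOAD | counter=9 r=(9,9) succ=(0,1) retry=(0,0)
5 | A CAS | counter=10 r=(9,9) succ=(1,1) retry=(0,0)
6 | B CAS | counter=10 r=(9,9) succ=(1,1) retry=(0,1)
7 | B LOAD | counter=10 r=(9,10) succ=(1,1) retry=(0,1)
8 | B CAS | counter=11 r=(9,10) succ=(1,2) retry=(0,1)
9 | A LOAD | counter=11 r=(11,10) succ=(1,2) retry=(0,1)
10 | A CAS | counter=12 r=(11,10) succ=(2,2) retry=(0,1)
11 | A LOAD | counter=12 r=(12,10) succ=(2,2) retry=(0,1)
12 | A CAS | counter=13 r=(12,10) succ=(3,2) retry=(0,1)

counter=13 r=(12,10) succ=(3,2) retry=(0,1)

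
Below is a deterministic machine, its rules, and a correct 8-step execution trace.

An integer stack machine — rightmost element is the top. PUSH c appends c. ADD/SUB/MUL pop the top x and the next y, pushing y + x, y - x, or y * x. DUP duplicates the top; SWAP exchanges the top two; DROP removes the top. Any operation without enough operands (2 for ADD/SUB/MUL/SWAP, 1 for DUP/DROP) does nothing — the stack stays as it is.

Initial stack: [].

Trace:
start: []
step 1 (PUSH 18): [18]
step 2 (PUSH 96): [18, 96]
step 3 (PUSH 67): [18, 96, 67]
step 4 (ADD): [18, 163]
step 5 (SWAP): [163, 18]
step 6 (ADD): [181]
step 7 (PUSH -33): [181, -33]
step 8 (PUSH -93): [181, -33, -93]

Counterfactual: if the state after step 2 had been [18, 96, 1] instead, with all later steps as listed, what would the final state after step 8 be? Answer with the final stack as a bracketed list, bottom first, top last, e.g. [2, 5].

[18, 164, -33, -93]

state after step 2 := [18, 96, 1]
step 3 (PUSH 67): [18, 96, 1, 67]
step 4 (ADD): [18, 96, 68]
step 5 (SWAP): [18, 68, 96]
step 6 (ADD): [18, 164]
step 7 (PUSH -33): [18, 164, -33]
step 8 (PUSH -93): [18, 164, -33, -93]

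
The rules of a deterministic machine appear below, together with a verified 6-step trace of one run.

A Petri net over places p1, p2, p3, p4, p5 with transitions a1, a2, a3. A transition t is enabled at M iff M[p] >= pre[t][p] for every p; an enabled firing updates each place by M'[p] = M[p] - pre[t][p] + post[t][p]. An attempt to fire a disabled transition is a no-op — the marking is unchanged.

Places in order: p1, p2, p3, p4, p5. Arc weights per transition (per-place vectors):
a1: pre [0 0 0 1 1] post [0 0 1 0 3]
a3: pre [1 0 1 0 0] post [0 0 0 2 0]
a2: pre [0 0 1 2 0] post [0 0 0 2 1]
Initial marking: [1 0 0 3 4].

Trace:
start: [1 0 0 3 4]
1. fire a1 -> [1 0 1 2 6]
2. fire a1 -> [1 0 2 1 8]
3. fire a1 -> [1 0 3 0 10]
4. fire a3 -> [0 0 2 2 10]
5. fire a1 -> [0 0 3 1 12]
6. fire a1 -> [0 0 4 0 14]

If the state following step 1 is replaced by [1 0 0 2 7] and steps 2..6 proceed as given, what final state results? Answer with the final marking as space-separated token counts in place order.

0 0 3 0 15

state after step 1 := [1 0 0 2 7]
2. fire a1 -> [1 0 1 1 9]
3. fire a1 -> [1 0 2 0 11]
4. fire a3 -> [0 0 1 2 11]
5. fire a1 -> [0 0 2 1 13]
6. fire a1 -> [0 0 3 0 15]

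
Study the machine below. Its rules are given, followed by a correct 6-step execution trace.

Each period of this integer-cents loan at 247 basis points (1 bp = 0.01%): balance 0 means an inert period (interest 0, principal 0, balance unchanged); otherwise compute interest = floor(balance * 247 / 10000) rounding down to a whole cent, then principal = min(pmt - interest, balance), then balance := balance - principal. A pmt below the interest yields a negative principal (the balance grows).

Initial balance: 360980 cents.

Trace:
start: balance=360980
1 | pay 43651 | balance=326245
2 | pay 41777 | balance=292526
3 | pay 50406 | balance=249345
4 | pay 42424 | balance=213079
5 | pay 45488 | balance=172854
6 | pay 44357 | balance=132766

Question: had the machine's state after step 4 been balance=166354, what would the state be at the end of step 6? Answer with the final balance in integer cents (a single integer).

state after step 4 := balance=166354
5 | pay 45488 | balance=124974
6 | pay 44357 | balance=83703

83703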